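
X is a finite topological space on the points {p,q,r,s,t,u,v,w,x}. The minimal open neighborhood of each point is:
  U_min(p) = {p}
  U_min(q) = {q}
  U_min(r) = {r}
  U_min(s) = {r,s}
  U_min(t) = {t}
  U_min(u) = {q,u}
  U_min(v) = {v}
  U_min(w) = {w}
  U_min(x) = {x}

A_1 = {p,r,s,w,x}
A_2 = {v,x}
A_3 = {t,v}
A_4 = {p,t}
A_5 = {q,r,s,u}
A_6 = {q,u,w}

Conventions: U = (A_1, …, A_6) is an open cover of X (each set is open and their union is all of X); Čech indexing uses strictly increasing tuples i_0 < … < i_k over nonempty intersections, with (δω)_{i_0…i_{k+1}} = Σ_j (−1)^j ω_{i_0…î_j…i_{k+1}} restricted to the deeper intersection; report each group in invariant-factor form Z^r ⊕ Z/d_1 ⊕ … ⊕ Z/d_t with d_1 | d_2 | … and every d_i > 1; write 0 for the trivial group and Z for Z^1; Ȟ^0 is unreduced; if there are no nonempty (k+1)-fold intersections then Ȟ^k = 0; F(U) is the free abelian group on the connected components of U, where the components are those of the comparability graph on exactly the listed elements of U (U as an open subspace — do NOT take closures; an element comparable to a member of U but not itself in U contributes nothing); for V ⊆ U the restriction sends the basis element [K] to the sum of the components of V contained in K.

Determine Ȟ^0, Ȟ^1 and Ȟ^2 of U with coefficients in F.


Ȟ^0 ≅ Z^7; Ȟ^1 ≅ 0; Ȟ^2 ≅ 0

intersection data:
  A12={x} A14={p} A15={r,s} A16={w} A23={v} A34={t} A56={q,u}
components per intersection:
  A1: {p} {r,s} {w} {x}
  A2: {v} {x}
  A3: {t} {v}
  A4: {p} {t}
  A5: {q,u} {r,s}
  A6: {q,u} {w}
  A12: {x}
  A14: {p}
  A15: {r,s}
  A16: {w}
  A23: {v}
  A34: {t}
  A56: {q,u}
C dims 14,7; δ0: rk 7, SNF 1^7
Ȟ^0 = (14 − 7) − 0 = 7, so Ȟ^0 ≅ Z^7
Ȟ^1 = (7 − 0) − 7 = 0, so Ȟ^1 ≅ 0
Ȟ^2 = (0 − 0) − 0 = 0, so Ȟ^2 ≅ 0


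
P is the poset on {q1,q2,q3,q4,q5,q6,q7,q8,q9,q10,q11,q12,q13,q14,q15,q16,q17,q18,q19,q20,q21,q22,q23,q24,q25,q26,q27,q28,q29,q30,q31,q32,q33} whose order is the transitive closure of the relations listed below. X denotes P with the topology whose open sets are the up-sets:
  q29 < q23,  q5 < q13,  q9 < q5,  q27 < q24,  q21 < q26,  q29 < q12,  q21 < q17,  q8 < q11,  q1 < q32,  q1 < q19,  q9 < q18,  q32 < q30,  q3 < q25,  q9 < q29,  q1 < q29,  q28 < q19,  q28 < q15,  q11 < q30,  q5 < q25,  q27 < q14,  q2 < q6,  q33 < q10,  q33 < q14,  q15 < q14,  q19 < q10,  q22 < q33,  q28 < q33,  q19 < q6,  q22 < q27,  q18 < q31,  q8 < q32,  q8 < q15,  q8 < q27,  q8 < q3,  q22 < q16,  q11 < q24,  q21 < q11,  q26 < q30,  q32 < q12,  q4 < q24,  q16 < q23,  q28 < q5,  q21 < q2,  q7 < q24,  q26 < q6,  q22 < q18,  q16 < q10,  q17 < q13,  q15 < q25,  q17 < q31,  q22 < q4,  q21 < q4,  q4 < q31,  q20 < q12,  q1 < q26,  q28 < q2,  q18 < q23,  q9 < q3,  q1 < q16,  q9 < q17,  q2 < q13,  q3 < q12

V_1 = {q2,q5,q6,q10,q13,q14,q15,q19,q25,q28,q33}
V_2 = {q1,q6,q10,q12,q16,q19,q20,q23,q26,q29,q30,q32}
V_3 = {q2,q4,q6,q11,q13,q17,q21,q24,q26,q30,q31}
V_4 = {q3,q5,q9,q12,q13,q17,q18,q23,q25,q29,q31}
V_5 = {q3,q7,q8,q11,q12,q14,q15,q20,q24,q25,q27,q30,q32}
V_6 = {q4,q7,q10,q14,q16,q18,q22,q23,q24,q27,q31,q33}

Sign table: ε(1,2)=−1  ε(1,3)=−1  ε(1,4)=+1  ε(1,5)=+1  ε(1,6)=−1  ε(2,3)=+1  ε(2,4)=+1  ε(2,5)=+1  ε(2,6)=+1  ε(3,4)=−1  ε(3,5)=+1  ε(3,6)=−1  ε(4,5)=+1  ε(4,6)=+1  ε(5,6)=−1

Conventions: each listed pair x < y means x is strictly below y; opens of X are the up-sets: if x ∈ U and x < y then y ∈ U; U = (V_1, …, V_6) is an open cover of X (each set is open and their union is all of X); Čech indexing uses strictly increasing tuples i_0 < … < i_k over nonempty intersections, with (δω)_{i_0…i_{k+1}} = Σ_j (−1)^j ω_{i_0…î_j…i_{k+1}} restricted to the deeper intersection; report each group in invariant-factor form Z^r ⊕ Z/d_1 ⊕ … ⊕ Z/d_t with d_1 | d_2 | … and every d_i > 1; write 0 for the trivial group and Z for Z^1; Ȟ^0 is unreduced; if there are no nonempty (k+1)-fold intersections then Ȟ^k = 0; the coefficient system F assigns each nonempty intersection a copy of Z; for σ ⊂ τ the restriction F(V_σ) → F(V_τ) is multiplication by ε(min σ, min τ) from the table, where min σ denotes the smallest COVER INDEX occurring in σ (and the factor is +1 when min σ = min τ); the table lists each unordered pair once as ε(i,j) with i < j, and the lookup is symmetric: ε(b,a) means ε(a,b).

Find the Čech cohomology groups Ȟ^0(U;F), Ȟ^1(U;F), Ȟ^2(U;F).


nonempty overlaps:
  V12={q6,q10,q19} V13={q2,q6,q13} V14={q5,q13,q25} V15={q14,q15,q25} V16={q10,q14,q33} V23={q6,q26,q30} V24={q12,q23,q29} V25={q12,q20,q30,q32} V26={q10,q16,q23} V34={q13,q17,q31} V35={q11,q24,q30} V36={q4,q24,q31} V45={q3,q12,q25} V46={q18,q23,q31} V56={q7,q14,q24,q27}
  V123={q6} V126={q10} V134={q13} V145={q25} V156={q14} V235={q30} V245={q12} V246={q23} V346={q31} V356={q24}
C dims 6,15,10; δ0: rk 6, SNF 1^5·2; δ1: rk 9, SNF 1^9
degree 0: 6−6−0 = 0 → Ȟ^0 ≅ 0
degree 1: 15−9−6 = 0 plus torsion [2] → Ȟ^1 ≅ Z/2
degree 2: 10−0−9 = 1 → Ȟ^2 ≅ Z

Ȟ^0(U;F) ≅ 0, Ȟ^1(U;F) ≅ Z/2 and Ȟ^2(U;F) ≅ Z


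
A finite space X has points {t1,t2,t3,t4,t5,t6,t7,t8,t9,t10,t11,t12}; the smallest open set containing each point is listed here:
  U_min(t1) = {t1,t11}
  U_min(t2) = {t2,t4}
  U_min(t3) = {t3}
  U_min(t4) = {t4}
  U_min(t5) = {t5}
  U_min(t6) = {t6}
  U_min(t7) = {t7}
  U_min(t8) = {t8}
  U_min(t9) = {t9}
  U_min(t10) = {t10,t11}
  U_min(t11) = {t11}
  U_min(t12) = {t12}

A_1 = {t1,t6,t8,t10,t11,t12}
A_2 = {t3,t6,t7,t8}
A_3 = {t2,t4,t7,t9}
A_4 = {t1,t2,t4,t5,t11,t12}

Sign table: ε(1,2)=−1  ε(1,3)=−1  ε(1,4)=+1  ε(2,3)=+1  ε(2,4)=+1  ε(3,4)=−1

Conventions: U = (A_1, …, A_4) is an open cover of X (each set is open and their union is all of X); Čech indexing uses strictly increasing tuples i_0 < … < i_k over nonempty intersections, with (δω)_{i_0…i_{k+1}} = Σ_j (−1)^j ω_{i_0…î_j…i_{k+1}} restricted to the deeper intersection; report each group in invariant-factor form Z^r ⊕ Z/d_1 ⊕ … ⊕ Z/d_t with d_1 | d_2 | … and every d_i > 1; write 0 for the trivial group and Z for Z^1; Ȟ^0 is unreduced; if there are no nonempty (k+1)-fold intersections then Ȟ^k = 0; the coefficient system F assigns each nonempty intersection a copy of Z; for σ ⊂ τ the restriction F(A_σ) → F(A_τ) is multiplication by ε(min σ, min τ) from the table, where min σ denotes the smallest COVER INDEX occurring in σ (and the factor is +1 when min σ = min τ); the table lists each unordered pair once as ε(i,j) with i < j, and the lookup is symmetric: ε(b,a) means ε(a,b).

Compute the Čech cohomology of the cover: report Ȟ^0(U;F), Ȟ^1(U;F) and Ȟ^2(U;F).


Ȟ^0 ≅ Z; Ȟ^1 ≅ Z; Ȟ^2 ≅ 0

nonempty intersections:
  A12={t6,t8} A14={t1,t11,t12} A23={t7} A34={t2,t4}
C dims 4,4; δ0: rk 3, SNF 1^3
Ȟ^0: (4−3)−0=1 ⇒ Z
Ȟ^1: (4−0)−3=1 ⇒ Z
Ȟ^2: (0−0)−0=0 ⇒ 0


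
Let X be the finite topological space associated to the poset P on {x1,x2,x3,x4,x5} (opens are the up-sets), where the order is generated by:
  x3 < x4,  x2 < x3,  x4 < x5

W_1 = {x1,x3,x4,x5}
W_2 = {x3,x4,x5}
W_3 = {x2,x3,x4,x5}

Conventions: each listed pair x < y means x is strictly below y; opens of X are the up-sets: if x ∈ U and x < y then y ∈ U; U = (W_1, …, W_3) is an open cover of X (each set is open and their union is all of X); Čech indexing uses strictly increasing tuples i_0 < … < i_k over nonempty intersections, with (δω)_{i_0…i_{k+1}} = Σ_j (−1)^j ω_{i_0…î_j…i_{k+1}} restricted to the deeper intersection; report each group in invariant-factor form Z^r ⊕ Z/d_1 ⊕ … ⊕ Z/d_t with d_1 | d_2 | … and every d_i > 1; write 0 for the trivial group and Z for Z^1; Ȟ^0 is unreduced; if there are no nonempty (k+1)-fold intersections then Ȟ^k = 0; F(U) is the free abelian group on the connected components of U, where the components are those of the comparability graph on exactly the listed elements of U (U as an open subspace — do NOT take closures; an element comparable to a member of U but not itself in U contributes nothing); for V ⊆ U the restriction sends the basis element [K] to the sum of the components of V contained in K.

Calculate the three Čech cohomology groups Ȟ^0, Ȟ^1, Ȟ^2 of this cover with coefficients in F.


Ȟ^0 = Z^2, Ȟ^1 = 0 and Ȟ^2 = 0

nerve simplices:
  W12={x3,x4,x5} W13={x3,x4,x5} W23={x3,x4,x5}
  W123={x3,x4,x5}
components per intersection:
  W1: {x1} {x3,x4,x5}
  W2: {x3,x4,x5}
  W3: {x2,x3,x4,x5}
  W12: {x3,x4,x5}
  W13: {x3,x4,x5}
  W23: {x3,x4,x5}
  W123: {x3,x4,x5}
C dims 4,3,1; δ0: rk 2, SNF 1^2; δ1: rk 1, SNF 1^1
degree 0: 4−2−0 = 2 → Ȟ^0 ≅ Z^2
degree 1: 3−1−2 = 0 → Ȟ^1 ≅ 0
degree 2: 1−0−1 = 0 → Ȟ^2 ≅ 0


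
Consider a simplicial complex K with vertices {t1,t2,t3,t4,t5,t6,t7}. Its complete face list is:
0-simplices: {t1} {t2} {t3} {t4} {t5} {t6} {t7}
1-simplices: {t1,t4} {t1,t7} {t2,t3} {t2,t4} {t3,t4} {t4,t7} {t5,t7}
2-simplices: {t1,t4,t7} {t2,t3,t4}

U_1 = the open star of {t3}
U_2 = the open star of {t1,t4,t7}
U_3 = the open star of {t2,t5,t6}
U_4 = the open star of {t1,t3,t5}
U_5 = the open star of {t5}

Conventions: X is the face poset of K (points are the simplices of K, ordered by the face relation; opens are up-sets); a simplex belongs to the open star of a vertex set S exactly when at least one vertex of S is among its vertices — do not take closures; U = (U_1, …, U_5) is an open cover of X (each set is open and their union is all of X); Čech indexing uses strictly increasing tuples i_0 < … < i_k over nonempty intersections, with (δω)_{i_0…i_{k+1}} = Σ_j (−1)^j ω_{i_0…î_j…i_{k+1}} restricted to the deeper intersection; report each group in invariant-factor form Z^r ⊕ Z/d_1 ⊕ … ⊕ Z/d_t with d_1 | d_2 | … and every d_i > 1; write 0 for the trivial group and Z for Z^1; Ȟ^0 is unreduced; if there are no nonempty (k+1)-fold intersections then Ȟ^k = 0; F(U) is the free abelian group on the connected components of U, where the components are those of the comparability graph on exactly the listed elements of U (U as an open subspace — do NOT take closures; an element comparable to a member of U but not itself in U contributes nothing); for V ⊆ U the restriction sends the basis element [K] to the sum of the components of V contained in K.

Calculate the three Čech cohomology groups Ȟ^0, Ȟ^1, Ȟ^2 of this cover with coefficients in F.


Ȟ^0(U;F) ≅ Z^2, Ȟ^1(U;F) ≅ 0 and Ȟ^2(U;F) ≅ 0

nerve of the cover:
  U1={{t3},{t2,t3},{t3,t4},{t2,t3,t4}} U2={{t1},{t4},{t7},{t1,t4},{t1,t7},{t2,t4},{t3,t4},{t4,t7},{t5,t7},{t1,t4,t7},{t2,t3,t4}} U3={{t2},{t5},{t6},{t2,t3},{t2,t4},{t5,t7},{t2,t3,t4}} U4={{t1},{t3},{t5},{t1,t4},{t1,t7},{t2,t3},{t3,t4},{t5,t7},{t1,t4,t7},{t2,t3,t4}} U5={{t5},{t5,t7}}
  U12={{t3,t4},{t2,t3,t4}} U13={{t2,t3},{t2,t3,t4}} U14={{t3},{t2,t3},{t3,t4},{t2,t3,t4}} U23={{t2,t4},{t5,t7},{t2,t3,t4}} U24={{t1},{t1,t4},{t1,t7},{t3,t4},{t5,t7},{t1,t4,t7},{t2,t3,t4}} U25={{t5,t7}} U34={{t5},{t2,t3},{t5,t7},{t2,t3,t4}} U35={{t5},{t5,t7}} U45={{t5},{t5,t7}}
  U123={{t2,t3,t4}} U124={{t3,t4},{t2,t3,t4}} U134={{t2,t3},{t2,t3,t4}} U234={{t5,t7},{t2,t3,t4}} U235={{t5,t7}} U245={{t5,t7}} U345={{t5},{t5,t7}}
  U1234={{t2,t3,t4}} U2345={{t5,t7}}
components per intersection:
  U1: {{t3},{t2,t3},{t3,t4},{t2,t3,t4}}
  U2: {{t1},{t4},{t7},{t1,t4},{t1,t7},{t2,t4},{t3,t4},{t4,t7},{t5,t7},{t1,t4,t7},{t2,t3,t4}}
  U3: {{t2},{t2,t3},{t2,t4},{t2,t3,t4}} {{t5},{t5,t7}} {{t6}}
  U4: {{t1},{t1,t4},{t1,t7},{t1,t4,t7}} {{t3},{t2,t3},{t3,t4},{t2,t3,t4}} {{t5},{t5,t7}}
  U5: {{t5},{t5,t7}}
  U12: {{t3,t4},{t2,t3,t4}}
  U13: {{t2,t3},{t2,t3,t4}}
  U14: {{t3},{t2,t3},{t3,t4},{t2,t3,t4}}
  U23: {{t2,t4},{t2,t3,t4}} {{t5,t7}}
  U24: {{t1},{t1,t4},{t1,t7},{t1,t4,t7}} {{t3,t4},{t2,t3,t4}} {{t5,t7}}
  U25: {{t5,t7}}
  U34: {{t5},{t5,t7}} {{t2,t3},{t2,t3,t4}}
  U35: {{t5},{t5,t7}}
  U45: {{t5},{t5,t7}}
  U123: {{t2,t3,t4}}
  U124: {{t3,t4},{t2,t3,t4}}
  U134: {{t2,t3},{t2,t3,t4}}
  U234: {{t5,t7}} {{t2,t3,t4}}
  U235: {{t5,t7}}
  U245: {{t5,t7}}
  U345: {{t5},{t5,t7}}
  U1234: {{t2,t3,t4}}
  U2345: {{t5,t7}}
C dims 9,13,8,2; δ0: rk 7, SNF 1^7; δ1: rk 6, SNF 1^6; δ2: rk 2, SNF 1^2
Ȟ^0 = (9 − 7) − 0 = 2, so Ȟ^0 ≅ Z^2
Ȟ^1 = (13 − 6) − 7 = 0, so Ȟ^1 ≅ 0
Ȟ^2 = (8 − 2) − 6 = 0, so Ȟ^2 ≅ 0


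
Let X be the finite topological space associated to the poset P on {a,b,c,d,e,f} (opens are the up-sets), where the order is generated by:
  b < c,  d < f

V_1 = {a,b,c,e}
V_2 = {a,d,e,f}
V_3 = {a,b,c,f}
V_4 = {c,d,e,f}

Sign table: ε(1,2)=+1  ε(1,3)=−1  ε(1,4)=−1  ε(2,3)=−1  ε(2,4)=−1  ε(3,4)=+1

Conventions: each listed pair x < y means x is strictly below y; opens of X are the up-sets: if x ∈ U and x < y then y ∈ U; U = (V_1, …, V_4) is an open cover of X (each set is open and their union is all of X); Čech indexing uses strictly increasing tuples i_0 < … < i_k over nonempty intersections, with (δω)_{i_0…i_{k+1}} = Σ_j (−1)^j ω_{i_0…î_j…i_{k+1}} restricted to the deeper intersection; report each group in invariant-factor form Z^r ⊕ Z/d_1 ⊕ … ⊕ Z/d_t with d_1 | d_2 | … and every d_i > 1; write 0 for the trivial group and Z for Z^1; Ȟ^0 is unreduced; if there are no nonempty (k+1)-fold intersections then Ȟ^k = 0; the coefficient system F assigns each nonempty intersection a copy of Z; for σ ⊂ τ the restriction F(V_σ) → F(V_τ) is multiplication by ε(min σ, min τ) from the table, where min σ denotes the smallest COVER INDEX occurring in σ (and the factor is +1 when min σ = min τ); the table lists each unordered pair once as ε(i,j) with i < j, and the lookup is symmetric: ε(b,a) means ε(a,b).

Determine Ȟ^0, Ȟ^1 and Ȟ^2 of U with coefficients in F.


Ȟ^0 ≅ Z; Ȟ^1 ≅ 0; Ȟ^2 ≅ Z

nerve simplices:
  V12={a,e} V13={a,b,c} V14={c,e} V23={a,f} V24={d,e,f} V34={c,f}
  V123={a} V124={e} V134={c} V234={f}
C dims 4,6,4; δ0: rk 3, SNF 1^3; δ1: rk 3, SNF 1^3
degree 0: 4−3−0 = 1 → Ȟ^0 ≅ Z
degree 1: 6−3−3 = 0 → Ȟ^1 ≅ 0
degree 2: 4−0−3 = 1 → Ȟ^2 ≅ Z


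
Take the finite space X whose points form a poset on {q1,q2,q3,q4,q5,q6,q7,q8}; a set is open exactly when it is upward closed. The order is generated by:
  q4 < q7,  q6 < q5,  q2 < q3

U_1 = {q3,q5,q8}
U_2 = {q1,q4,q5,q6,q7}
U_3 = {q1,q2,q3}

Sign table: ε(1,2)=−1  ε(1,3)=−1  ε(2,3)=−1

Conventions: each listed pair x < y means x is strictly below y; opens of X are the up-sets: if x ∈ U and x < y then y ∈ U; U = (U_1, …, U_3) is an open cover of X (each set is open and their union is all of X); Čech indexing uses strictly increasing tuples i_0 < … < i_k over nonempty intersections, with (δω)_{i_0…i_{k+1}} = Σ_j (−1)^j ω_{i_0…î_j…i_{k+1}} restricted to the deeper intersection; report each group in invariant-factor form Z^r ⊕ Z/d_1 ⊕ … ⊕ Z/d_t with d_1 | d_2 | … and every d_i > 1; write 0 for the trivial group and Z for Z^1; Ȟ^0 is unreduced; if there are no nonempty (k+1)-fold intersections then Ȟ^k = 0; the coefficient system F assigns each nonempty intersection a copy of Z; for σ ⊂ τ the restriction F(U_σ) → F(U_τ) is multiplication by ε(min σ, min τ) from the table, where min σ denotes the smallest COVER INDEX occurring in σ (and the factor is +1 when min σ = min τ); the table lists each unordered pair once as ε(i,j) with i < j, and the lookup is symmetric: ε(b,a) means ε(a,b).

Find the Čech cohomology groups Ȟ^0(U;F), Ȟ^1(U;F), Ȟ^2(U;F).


cover nerve:
  U12={q5} U13={q3} U23={q1}
C dims 3,3; δ0: rk 3, SNF 1^2·2
Ȟ^0: (3−3)−0=0 ⇒ 0
Ȟ^1: (3−0)−3=0 plus torsion [2] ⇒ Z/2
Ȟ^2: (0−0)−0=0 ⇒ 0

Ȟ^0(U;F) ≅ 0; Ȟ^1(U;F) ≅ Z/2; Ȟ^2(U;F) ≅ 0


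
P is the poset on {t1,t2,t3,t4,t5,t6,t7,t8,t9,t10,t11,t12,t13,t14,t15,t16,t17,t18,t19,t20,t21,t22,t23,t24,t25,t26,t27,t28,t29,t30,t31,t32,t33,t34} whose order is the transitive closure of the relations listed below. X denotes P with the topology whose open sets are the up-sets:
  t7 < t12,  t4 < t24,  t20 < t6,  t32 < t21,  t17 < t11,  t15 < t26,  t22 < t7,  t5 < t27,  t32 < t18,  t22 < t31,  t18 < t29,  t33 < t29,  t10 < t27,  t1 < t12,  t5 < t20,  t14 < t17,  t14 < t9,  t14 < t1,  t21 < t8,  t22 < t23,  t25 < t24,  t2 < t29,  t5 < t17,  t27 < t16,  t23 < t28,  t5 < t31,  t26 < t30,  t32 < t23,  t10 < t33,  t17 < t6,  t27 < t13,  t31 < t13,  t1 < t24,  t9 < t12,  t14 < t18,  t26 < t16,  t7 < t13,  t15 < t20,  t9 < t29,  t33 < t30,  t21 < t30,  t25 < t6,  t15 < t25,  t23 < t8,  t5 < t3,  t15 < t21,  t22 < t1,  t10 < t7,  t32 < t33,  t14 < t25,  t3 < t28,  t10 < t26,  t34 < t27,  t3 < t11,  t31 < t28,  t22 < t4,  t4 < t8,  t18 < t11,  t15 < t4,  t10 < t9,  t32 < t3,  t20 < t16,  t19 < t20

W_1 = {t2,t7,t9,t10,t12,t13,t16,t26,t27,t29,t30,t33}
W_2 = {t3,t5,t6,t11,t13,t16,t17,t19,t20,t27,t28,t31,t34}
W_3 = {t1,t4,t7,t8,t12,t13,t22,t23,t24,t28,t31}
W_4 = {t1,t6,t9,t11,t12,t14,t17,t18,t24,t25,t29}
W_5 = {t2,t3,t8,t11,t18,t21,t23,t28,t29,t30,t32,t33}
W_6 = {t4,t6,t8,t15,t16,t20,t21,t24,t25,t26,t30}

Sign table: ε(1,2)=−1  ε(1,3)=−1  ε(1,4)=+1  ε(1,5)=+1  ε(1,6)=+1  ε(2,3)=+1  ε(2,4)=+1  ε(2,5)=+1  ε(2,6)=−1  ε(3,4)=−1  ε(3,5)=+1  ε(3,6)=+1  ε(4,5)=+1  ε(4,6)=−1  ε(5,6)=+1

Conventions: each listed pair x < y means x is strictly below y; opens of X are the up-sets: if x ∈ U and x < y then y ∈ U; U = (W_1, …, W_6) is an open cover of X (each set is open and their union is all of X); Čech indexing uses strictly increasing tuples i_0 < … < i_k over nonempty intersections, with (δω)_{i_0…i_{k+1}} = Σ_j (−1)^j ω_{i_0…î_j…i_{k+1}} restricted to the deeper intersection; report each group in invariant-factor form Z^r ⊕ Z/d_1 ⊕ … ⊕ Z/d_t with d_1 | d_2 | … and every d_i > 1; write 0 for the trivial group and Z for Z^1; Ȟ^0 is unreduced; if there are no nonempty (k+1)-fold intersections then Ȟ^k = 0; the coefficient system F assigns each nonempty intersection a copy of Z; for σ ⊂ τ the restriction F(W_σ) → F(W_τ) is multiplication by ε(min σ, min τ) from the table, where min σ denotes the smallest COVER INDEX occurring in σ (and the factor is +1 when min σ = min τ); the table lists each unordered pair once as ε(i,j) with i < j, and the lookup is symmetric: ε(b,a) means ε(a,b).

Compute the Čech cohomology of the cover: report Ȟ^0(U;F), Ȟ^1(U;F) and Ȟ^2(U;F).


cover nerve:
  W12={t13,t16,t27} W13={t7,t12,t13} W14={t9,t12,t29} W15={t2,t29,t30,t33} W16={t16,t26,t30} W23={t13,t28,t31} W24={t6,t11,t17} W25={t3,t11,t28} W26={t6,t16,t20} W34={t1,t12,t24} W35={t8,t23,t28} W36={t4,t8,t24} W45={t11,t18,t29} W46={t6,t24,t25} W56={t8,t21,t30}
  W123={t13} W126={t16} W134={t12} W145={t29} W156={t30} W235={t28} W245={t11} W246={t6} W346={t24} W356={t8}
C dims 6,15,10; δ0: rk 6, SNF 1^5·2; δ1: rk 9, SNF 1^9
Ȟ^0: (6−6)−0=0 ⇒ 0
Ȟ^1: (15−9)−6=0 plus torsion [2] ⇒ Z/2
Ȟ^2: (10−0)−9=1 ⇒ Z

Ȟ^0(U;F) ≅ 0, Ȟ^1(U;F) ≅ Z/2, Ȟ^2(U;F) ≅ Z


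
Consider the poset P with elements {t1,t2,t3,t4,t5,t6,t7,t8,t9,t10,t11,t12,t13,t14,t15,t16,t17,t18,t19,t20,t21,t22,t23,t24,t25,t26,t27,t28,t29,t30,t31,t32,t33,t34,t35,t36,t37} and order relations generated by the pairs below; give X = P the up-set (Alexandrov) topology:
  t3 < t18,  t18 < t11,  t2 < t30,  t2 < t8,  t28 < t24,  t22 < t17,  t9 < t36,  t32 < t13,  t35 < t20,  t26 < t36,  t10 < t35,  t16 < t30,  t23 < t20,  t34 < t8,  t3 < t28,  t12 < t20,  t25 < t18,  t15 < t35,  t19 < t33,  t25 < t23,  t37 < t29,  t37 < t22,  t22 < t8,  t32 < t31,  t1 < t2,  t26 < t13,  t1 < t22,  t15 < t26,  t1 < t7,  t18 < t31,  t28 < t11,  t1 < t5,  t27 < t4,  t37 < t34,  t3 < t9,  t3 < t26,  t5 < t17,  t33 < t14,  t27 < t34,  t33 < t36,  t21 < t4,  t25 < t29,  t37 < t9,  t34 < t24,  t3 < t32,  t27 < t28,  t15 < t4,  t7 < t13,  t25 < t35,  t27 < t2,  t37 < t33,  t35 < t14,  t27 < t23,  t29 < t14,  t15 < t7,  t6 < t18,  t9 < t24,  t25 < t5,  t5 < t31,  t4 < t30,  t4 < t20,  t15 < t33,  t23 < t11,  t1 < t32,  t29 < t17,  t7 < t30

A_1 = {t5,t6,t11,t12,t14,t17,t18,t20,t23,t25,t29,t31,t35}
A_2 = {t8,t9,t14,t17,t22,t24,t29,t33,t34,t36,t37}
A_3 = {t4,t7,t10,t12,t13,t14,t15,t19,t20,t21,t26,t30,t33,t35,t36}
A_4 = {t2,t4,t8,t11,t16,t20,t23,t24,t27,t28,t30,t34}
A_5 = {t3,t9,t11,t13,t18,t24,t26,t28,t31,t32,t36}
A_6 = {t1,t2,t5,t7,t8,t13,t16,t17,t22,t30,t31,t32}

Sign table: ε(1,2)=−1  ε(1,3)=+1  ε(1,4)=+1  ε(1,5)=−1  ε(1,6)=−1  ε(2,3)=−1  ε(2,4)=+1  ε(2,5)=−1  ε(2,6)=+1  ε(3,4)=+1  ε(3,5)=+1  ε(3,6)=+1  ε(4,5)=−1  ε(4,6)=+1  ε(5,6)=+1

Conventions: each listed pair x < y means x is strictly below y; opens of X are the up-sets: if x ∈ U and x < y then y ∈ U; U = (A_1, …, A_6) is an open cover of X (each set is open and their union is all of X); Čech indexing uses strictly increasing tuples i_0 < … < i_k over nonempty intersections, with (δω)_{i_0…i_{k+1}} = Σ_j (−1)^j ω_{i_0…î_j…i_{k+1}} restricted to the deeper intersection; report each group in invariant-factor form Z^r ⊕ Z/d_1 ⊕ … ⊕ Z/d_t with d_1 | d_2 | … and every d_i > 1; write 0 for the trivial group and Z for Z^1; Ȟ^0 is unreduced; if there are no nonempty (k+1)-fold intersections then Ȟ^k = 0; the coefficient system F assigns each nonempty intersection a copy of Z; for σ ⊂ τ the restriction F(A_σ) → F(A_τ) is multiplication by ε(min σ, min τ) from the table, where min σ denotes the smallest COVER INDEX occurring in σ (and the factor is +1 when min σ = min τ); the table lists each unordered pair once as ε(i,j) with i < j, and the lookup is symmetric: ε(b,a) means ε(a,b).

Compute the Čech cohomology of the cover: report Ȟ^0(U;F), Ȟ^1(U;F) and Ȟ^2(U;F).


nerve simplices:
  A12={t14,t17,t29} A13={t12,t14,t20,t35} A14={t11,t20,t23} A15={t11,t18,t31} A16={t5,t17,t31} A23={t14,t33,t36} A24={t8,t24,t34} A25={t9,t24,t36} A26={t8,t17,t22} A34={t4,t20,t30} A35={t13,t26,t36} A36={t7,t13,t30} A45={t11,t24,t28} A46={t2,t8,t16,t30} A56={t13,t31,t32}
  A123={t14} A126={t17} A134={t20} A145={t11} A156={t31} A235={t36} A245={t24} A246={t8} A346={t30} A356={t13}
C dims 6,15,10; δ0: rk 6, SNF 1^5·2; δ1: rk 9, SNF 1^9
degree 0: 6−6−0 = 0 → Ȟ^0 ≅ 0
degree 1: 15−9−6 = 0 plus torsion [2] → Ȟ^1 ≅ Z/2
degree 2: 10−0−9 = 1 → Ȟ^2 ≅ Z

Ȟ^0 ≅ 0; Ȟ^1 ≅ Z/2; Ȟ^2 ≅ Z


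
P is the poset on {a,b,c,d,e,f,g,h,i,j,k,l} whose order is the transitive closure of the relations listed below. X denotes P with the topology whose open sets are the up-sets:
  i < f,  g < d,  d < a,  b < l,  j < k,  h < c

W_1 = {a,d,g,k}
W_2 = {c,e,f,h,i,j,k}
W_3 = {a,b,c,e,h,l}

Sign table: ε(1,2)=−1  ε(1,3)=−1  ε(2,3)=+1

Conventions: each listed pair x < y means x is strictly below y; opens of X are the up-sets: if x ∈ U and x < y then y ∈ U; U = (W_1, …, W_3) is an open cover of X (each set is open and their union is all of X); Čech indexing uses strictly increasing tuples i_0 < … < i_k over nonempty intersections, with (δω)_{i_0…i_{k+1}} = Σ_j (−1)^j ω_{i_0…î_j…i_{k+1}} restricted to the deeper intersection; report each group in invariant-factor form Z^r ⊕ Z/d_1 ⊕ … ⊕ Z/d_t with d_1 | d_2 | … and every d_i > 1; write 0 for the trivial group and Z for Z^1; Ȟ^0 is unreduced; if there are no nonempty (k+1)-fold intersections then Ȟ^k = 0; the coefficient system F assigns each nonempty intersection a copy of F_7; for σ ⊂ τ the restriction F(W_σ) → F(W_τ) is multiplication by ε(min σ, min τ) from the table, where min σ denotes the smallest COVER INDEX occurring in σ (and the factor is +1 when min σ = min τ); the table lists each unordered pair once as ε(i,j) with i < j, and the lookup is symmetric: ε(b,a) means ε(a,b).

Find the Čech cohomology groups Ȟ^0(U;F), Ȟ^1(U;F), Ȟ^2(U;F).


Ȟ^0(U;F) ≅ Z/7,  Ȟ^1(U;F) ≅ Z/7,  Ȟ^2(U;F) ≅ 0

nerve of the cover:
  W12={k} W13={a} W23={c,e,h}
C dims 3,3; δ0: rk_F7 2
Ȟ^0 = (3 − 2) − 0 = 1, so Ȟ^0 ≅ Z/7
Ȟ^1 = (3 − 0) − 2 = 1, so Ȟ^1 ≅ Z/7
Ȟ^2 = (0 − 0) − 0 = 0, so Ȟ^2 ≅ 0


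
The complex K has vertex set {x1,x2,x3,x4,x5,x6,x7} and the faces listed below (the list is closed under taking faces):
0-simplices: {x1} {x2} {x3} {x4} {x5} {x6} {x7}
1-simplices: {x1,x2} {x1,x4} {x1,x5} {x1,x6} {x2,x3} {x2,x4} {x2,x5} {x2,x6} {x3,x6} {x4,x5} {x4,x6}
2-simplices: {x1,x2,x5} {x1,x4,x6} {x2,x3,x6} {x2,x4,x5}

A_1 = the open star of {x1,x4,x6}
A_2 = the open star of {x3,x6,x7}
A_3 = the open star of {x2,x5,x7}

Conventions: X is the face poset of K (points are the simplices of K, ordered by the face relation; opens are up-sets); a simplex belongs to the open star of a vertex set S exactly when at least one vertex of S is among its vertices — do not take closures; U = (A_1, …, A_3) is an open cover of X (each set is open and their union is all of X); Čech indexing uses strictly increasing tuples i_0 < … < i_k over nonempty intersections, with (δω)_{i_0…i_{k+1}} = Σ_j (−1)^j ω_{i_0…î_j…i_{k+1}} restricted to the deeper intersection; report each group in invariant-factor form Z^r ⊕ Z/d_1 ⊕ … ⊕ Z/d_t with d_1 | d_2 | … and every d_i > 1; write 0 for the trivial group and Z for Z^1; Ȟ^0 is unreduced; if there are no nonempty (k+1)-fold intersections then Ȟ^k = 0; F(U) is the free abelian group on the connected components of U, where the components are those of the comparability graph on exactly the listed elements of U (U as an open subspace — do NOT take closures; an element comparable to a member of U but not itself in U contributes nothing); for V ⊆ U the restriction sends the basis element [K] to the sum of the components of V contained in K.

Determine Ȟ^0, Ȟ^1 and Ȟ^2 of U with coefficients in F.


cover nerve:
  A1={{x1},{x4},{x6},{x1,x2},{x1,x4},{x1,x5},{x1,x6},{x2,x4},{x2,x6},{x3,x6},{x4,x5},{x4,x6},{x1,x2,x5},{x1,x4,x6},{x2,x3,x6},{x2,x4,x5}} A2={{x3},{x6},{x7},{x1,x6},{x2,x3},{x2,x6},{x3,x6},{x4,x6},{x1,x4,x6},{x2,x3,x6}} A3={{x2},{x5},{x7},{x1,x2},{x1,x5},{x2,x3},{x2,x4},{x2,x5},{x2,x6},{x4,x5},{x1,x2,x5},{x2,x3,x6},{x2,x4,x5}}
  A12={{x6},{x1,x6},{x2,x6},{x3,x6},{x4,x6},{x1,x4,x6},{x2,x3,x6}} A13={{x1,x2},{x1,x5},{x2,x4},{x2,x6},{x4,x5},{x1,x2,x5},{x2,x3,x6},{x2,x4,x5}} A23={{x7},{x2,x3},{x2,x6},{x2,x3,x6}}
  A123={{x2,x6},{x2,x3,x6}}
components per intersection:
  A1: {{x1},{x4},{x6},{x1,x2},{x1,x4},{x1,x5},{x1,x6},{x2,x4},{x2,x6},{x3,x6},{x4,x5},{x4,x6},{x1,x2,x5},{x1,x4,x6},{x2,x3,x6},{x2,x4,x5}}
  A2: {{x3},{x6},{x1,x6},{x2,x3},{x2,x6},{x3,x6},{x4,x6},{x1,x4,x6},{x2,x3,x6}} {{x7}}
  A3: {{x2},{x5},{x1,x2},{x1,x5},{x2,x3},{x2,x4},{x2,x5},{x2,x6},{x4,x5},{x1,x2,x5},{x2,x3,x6},{x2,x4,x5}} {{x7}}
  A12: {{x6},{x1,x6},{x2,x6},{x3,x6},{x4,x6},{x1,x4,x6},{x2,x3,x6}}
  A13: {{x1,x2},{x1,x5},{x1,x2,x5}} {{x2,x4},{x4,x5},{x2,x4,x5}} {{x2,x6},{x2,x3,x6}}
  A23: {{x7}} {{x2,x3},{x2,x6},{x2,x3,x6}}
  A123: {{x2,x6},{x2,x3,x6}}
C dims 5,6,1; δ0: rk 3, SNF 1^3; δ1: rk 1, SNF 1^1
Ȟ^0: (5−3)−0=2 ⇒ Z^2
Ȟ^1: (6−1)−3=2 ⇒ Z^2
Ȟ^2: (1−0)−1=0 ⇒ 0

Ȟ^0 ≅ Z^2, Ȟ^1 ≅ Z^2, Ȟ^2 ≅ 0


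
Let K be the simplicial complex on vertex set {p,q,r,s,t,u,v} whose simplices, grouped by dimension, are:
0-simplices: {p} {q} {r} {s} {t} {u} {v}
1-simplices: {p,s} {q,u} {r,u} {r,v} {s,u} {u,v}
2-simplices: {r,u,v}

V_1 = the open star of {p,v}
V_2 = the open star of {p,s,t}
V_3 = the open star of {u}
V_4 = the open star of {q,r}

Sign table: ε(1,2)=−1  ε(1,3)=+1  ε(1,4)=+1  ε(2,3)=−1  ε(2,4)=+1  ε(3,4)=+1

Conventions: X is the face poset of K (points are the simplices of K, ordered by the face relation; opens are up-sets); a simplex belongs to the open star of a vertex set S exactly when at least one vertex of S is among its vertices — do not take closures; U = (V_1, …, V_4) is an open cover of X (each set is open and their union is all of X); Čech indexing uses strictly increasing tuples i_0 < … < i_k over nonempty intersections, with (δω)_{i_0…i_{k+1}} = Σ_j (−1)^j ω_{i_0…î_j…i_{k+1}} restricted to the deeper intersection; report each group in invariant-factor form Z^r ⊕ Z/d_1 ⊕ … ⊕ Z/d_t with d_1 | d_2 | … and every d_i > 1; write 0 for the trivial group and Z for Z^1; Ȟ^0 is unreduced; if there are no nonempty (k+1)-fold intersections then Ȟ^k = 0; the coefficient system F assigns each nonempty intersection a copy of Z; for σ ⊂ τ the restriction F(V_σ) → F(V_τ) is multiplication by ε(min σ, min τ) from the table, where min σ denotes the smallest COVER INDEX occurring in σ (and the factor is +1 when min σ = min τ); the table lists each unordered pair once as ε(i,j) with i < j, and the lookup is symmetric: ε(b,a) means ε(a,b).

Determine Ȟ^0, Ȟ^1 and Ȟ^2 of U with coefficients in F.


intersection data:
  V1={{p},{v},{p,s},{r,v},{u,v},{r,u,v}} V2={{p},{s},{t},{p,s},{s,u}} V3={{u},{q,u},{r,u},{s,u},{u,v},{r,u,v}} V4={{q},{r},{q,u},{r,u},{r,v},{r,u,v}}
  V12={{p},{p,s}} V13={{u,v},{r,u,v}} V14={{r,v},{r,u,v}} V23={{s,u}} V34={{q,u},{r,u},{r,u,v}}
  V134={{r,u,v}}
C dims 4,5,1; δ0: rk 3, SNF 1^3; δ1: rk 1, SNF 1^1
Ȟ^0 = (4 − 3) − 0 = 1, so Ȟ^0 ≅ Z
Ȟ^1 = (5 − 1) − 3 = 1, so Ȟ^1 ≅ Z
Ȟ^2 = (1 − 0) − 1 = 0, so Ȟ^2 ≅ 0

Ȟ^0 ≅ Z, Ȟ^1 ≅ Z, Ȟ^2 ≅ 0


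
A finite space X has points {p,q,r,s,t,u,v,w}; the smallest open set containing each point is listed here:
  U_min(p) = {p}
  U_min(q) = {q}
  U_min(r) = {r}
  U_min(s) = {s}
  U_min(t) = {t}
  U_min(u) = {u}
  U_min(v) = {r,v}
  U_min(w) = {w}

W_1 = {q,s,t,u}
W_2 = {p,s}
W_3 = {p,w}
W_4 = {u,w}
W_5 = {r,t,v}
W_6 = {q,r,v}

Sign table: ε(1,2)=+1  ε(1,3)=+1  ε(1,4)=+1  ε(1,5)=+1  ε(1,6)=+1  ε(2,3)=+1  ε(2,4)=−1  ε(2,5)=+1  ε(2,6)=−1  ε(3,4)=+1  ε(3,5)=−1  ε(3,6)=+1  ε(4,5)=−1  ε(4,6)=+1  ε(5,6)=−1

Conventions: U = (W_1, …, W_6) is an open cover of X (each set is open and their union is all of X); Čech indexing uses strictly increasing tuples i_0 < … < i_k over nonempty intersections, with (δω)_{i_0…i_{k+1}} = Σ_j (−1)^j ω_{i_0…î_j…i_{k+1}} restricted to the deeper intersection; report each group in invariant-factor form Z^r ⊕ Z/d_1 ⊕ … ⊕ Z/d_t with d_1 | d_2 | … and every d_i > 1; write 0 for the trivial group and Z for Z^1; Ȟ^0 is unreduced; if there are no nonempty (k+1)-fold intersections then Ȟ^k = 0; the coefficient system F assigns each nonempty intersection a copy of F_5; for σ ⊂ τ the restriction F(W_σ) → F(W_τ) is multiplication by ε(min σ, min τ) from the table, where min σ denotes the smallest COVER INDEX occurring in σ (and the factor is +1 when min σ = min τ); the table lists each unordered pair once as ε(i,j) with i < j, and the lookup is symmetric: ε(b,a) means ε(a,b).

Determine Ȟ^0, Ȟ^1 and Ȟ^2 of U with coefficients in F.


Ȟ^0 ≅ 0; Ȟ^1 ≅ Z/5; Ȟ^2 ≅ 0

nerve of the cover:
  W12={s} W14={u} W15={t} W16={q} W23={p} W34={w} W56={r,v}
C dims 6,7; δ0: rk_F5 6
Ȟ^0 = (6 − 6) − 0 = 0, so Ȟ^0 ≅ 0
Ȟ^1 = (7 − 0) − 6 = 1, so Ȟ^1 ≅ Z/5
Ȟ^2 = (0 − 0) − 0 = 0, so Ȟ^2 ≅ 0


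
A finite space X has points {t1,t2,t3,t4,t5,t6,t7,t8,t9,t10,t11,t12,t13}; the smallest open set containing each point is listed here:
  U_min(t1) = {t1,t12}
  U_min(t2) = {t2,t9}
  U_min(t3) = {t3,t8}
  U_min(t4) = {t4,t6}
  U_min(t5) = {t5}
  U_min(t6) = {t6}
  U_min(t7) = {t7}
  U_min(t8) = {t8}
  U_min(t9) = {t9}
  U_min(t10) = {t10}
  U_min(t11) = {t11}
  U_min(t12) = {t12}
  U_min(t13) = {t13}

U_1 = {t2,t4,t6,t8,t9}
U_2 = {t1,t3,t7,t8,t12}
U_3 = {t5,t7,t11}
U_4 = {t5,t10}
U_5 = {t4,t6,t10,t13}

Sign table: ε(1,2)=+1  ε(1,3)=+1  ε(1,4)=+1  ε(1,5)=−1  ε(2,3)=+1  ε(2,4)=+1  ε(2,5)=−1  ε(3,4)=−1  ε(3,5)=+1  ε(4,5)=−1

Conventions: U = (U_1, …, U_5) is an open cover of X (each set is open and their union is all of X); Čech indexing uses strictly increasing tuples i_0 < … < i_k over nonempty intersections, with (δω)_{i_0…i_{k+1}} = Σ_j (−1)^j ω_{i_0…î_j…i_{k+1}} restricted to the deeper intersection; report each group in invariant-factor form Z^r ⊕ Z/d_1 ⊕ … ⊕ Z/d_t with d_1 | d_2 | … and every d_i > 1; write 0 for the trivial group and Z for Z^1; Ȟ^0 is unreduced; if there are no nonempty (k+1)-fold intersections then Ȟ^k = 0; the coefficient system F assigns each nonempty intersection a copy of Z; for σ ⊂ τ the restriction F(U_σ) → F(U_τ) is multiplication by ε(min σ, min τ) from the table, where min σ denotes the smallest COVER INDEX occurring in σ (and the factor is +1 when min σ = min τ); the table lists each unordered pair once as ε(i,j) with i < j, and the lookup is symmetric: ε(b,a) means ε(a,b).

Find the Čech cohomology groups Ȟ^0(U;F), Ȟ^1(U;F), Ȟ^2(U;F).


Ȟ^0(U;F) ≅ 0, Ȟ^1(U;F) ≅ Z/2, Ȟ^2(U;F) ≅ 0

intersection data:
  U12={t8} U15={t4,t6} U23={t7} U34={t5} U45={t10}
C dims 5,5; δ0: rk 5, SNF 1^4·2
Ȟ^0 = (5 − 5) − 0 = 0, so Ȟ^0 ≅ 0
Ȟ^1 = (5 − 0) − 5 = 0 plus torsion [2], so Ȟ^1 ≅ Z/2
Ȟ^2 = (0 − 0) − 0 = 0, so Ȟ^2 ≅ 0


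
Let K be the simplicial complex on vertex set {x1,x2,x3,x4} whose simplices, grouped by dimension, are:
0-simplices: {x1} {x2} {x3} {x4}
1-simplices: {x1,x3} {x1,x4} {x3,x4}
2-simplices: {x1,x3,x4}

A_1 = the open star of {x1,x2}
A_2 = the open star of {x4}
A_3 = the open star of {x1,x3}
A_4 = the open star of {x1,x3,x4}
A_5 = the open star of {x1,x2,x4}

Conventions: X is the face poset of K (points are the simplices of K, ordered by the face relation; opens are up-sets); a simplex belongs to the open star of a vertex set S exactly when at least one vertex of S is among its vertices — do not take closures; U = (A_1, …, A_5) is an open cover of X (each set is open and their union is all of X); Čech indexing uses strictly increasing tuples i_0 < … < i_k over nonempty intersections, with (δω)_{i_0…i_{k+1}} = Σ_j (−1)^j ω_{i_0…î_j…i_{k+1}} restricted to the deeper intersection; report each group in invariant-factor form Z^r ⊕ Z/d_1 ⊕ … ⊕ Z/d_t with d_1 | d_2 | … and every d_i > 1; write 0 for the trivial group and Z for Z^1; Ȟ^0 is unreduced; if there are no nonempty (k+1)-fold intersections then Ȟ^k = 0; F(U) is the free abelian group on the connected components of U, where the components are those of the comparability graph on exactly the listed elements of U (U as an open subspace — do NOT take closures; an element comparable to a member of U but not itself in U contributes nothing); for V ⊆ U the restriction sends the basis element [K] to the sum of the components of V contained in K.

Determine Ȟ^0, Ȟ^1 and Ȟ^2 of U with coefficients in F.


Ȟ^0 = Z^2, Ȟ^1 = 0 and Ȟ^2 = 0

nerve simplices:
  A1={{x1},{x2},{x1,x3},{x1,x4},{x1,x3,x4}} A2={{x4},{x1,x4},{x3,x4},{x1,x3,x4}} A3={{x1},{x3},{x1,x3},{x1,x4},{x3,x4},{x1,x3,x4}} A4={{x1},{x3},{x4},{x1,x3},{x1,x4},{x3,x4},{x1,x3,x4}} A5={{x1},{x2},{x4},{x1,x3},{x1,x4},{x3,x4},{x1,x3,x4}}
  A12={{x1,x4},{x1,x3,x4}} A13={{x1},{x1,x3},{x1,x4},{x1,x3,x4}} A14={{x1},{x1,x3},{x1,x4},{x1,x3,x4}} A15={{x1},{x2},{x1,x3},{x1,x4},{x1,x3,x4}} A23={{x1,x4},{x3,x4},{x1,x3,x4}} A24={{x4},{x1,x4},{x3,x4},{x1,x3,x4}} A25={{x4},{x1,x4},{x3,x4},{x1,x3,x4}} A34={{x1},{x3},{x1,x3},{x1,x4},{x3,x4},{x1,x3,x4}} A35={{x1},{x1,x3},{x1,x4},{x3,x4},{x1,x3,x4}} A45={{x1},{x4},{x1,x3},{x1,x4},{x3,x4},{x1,x3,x4}}
  A123={{x1,x4},{x1,x3,x4}} A124={{x1,x4},{x1,x3,x4}} A125={{x1,x4},{x1,x3,x4}} A134={{x1},{x1,x3},{x1,x4},{x1,x3,x4}} A135={{x1},{x1,x3},{x1,x4},{x1,x3,x4}} A145={{x1},{x1,x3},{x1,x4},{x1,x3,x4}} A234={{x1,x4},{x3,x4},{x1,x3,x4}} A235={{x1,x4},{x3,x4},{x1,x3,x4}} A245={{x4},{x1,x4},{x3,x4},{x1,x3,x4}} A345={{x1},{x1,x3},{x1,x4},{x3,x4},{x1,x3,x4}}
  A1234={{x1,x4},{x1,x3,x4}} A1235={{x1,x4},{x1,x3,x4}} A1245={{x1,x4},{x1,x3,x4}} A1345={{x1},{x1,x3},{x1,x4},{x1,x3,x4}} A2345={{x1,x4},{x3,x4},{x1,x3,x4}}
  A12345={{x1,x4},{x1,x3,x4}}
components per intersection:
  A1: {{x1},{x1,x3},{x1,x4},{x1,x3,x4}} {{x2}}
  A2: {{x4},{x1,x4},{x3,x4},{x1,x3,x4}}
  A3: {{x1},{x3},{x1,x3},{x1,x4},{x3,x4},{x1,x3,x4}}
  A4: {{x1},{x3},{x4},{x1,x3},{x1,x4},{x3,x4},{x1,x3,x4}}
  A5: {{x1},{x4},{x1,x3},{x1,x4},{x3,x4},{x1,x3,x4}} {{x2}}
  A12: {{x1,x4},{x1,x3,x4}}
  A13: {{x1},{x1,x3},{x1,x4},{x1,x3,x4}}
  A14: {{x1},{x1,x3},{x1,x4},{x1,x3,x4}}
  A15: {{x1},{x1,x3},{x1,x4},{x1,x3,x4}} {{x2}}
  A23: {{x1,x4},{x3,x4},{x1,x3,x4}}
  A24: {{x4},{x1,x4},{x3,x4},{x1,x3,x4}}
  A25: {{x4},{x1,x4},{x3,x4},{x1,x3,x4}}
  A34: {{x1},{x3},{x1,x3},{x1,x4},{x3,x4},{x1,x3,x4}}
  A35: {{x1},{x1,x3},{x1,x4},{x3,x4},{x1,x3,x4}}
  A45: {{x1},{x4},{x1,x3},{x1,x4},{x3,x4},{x1,x3,x4}}
  A123: {{x1,x4},{x1,x3,x4}}
  A124: {{x1,x4},{x1,x3,x4}}
  A125: {{x1,x4},{x1,x3,x4}}
  A134: {{x1},{x1,x3},{x1,x4},{x1,x3,x4}}
  A135: {{x1},{x1,x3},{x1,x4},{x1,x3,x4}}
  A145: {{x1},{x1,x3},{x1,x4},{x1,x3,x4}}
  A234: {{x1,x4},{x3,x4},{x1,x3,x4}}
  A235: {{x1,x4},{x3,x4},{x1,x3,x4}}
  A245: {{x4},{x1,x4},{x3,x4},{x1,x3,x4}}
  A345: {{x1},{x1,x3},{x1,x4},{x3,x4},{x1,x3,x4}}
  A1234: {{x1,x4},{x1,x3,x4}}
  A1235: {{x1,x4},{x1,x3,x4}}
  A1245: {{x1,x4},{x1,x3,x4}}
  A1345: {{x1},{x1,x3},{x1,x4},{x1,x3,x4}}
  A2345: {{x1,x4},{x3,x4},{x1,x3,x4}}
  A12345: {{x1,x4},{x1,x3,x4}}
C dims 7,11,10,5; δ0: rk 5, SNF 1^5; δ1: rk 6, SNF 1^6; δ2: rk 4, SNF 1^4
degree 0: 7−5−0 = 2 → Ȟ^0 ≅ Z^2
degree 1: 11−6−5 = 0 → Ȟ^1 ≅ 0
degree 2: 10−4−6 = 0 → Ȟ^2 ≅ 0


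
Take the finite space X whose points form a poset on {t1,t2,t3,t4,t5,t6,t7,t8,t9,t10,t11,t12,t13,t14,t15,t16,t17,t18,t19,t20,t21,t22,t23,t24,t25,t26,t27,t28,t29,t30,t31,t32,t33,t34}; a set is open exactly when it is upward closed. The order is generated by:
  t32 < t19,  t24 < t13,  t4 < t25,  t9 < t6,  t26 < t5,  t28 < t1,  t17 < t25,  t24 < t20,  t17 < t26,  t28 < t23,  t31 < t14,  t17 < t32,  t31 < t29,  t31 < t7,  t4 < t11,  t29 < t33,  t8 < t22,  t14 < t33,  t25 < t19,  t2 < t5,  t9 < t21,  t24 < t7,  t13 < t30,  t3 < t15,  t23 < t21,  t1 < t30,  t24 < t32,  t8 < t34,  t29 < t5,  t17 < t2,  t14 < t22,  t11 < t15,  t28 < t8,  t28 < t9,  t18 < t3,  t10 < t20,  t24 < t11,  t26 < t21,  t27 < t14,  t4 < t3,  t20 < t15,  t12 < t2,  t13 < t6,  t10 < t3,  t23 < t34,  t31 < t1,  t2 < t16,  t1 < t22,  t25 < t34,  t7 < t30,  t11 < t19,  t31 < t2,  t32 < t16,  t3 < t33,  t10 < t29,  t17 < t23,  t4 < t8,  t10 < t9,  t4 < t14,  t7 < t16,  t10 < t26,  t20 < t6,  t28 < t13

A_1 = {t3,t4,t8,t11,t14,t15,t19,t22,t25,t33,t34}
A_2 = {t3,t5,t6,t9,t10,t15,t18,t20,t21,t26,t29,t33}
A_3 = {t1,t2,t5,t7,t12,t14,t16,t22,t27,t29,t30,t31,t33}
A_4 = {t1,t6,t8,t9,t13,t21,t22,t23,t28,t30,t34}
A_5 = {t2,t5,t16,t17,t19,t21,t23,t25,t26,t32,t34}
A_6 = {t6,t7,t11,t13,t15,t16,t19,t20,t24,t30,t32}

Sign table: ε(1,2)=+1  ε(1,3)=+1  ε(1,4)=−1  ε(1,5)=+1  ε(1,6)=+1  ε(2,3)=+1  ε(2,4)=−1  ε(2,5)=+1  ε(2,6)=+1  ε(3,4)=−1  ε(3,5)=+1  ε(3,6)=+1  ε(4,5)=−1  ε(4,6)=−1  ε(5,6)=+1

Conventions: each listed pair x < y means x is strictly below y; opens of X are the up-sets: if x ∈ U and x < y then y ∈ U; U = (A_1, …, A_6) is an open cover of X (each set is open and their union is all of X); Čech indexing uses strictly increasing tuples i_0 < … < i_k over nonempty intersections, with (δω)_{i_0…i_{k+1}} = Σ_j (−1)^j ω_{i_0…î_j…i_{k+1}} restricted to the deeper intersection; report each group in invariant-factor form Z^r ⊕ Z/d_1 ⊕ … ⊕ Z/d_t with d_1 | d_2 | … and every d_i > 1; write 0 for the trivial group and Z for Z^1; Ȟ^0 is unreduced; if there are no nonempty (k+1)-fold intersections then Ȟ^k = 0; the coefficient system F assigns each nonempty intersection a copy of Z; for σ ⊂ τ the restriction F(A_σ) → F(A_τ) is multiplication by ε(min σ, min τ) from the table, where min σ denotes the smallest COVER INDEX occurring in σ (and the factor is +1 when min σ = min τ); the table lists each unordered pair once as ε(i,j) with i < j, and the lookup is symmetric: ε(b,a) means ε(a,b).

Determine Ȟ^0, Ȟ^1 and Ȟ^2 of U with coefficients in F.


Ȟ^0 ≅ Z, Ȟ^1 ≅ 0, Ȟ^2 ≅ Z/2

intersection data:
  A12={t3,t15,t33} A13={t14,t22,t33} A14={t8,t22,t34} A15={t19,t25,t34} A16={t11,t15,t19} A23={t5,t29,t33} A24={t6,t9,t21} A25={t5,t21,t26} A26={t6,t15,t20} A34={t1,t22,t30} A35={t2,t5,t16} A36={t7,t16,t30} A45={t21,t23,t34} A46={t6,t13,t30} A56={t16,t19,t32}
  A123={t33} A126={t15} A134={t22} A145={t34} A156={t19} A235={t5} A245={t21} A246={t6} A346={t30} A356={t16}
C dims 6,15,10; δ0: rk 5, SNF 1^5; δ1: rk 10, SNF 1^9·2
Ȟ^0 = (6 − 5) − 0 = 1, so Ȟ^0 ≅ Z
Ȟ^1 = (15 − 10) − 5 = 0, so Ȟ^1 ≅ 0
Ȟ^2 = (10 − 0) − 10 = 0 plus torsion [2], so Ȟ^2 ≅ Z/2
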